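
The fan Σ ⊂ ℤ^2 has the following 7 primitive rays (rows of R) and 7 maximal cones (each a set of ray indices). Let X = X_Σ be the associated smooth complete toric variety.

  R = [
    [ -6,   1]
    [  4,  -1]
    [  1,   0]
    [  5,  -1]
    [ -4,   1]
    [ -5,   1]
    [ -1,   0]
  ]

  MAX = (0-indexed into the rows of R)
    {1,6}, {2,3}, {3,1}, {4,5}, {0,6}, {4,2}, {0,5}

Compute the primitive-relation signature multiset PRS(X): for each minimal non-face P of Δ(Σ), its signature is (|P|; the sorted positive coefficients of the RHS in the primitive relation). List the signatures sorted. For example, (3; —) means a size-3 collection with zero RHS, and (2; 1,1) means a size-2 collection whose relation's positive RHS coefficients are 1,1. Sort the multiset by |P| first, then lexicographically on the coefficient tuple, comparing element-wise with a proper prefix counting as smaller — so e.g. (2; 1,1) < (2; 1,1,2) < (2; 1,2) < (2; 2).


|primitive collections| = 14. Relations:

  {1,4}:  v_{1} + v_{4} = 0 — sig = (2; —)
  {2,6}:  v_{2} + v_{6} = 0 — sig = (2; —)
  {3,5}:  v_{3} + v_{5} = 0 — sig = (2; —)
  {0,2}:  v_{0} + v_{2} = v_{5} — sig = (2; 1)
  {0,3}:  v_{0} + v_{3} = v_{6} — sig = (2; 1)
  {1,2}:  v_{1} + v_{2} = v_{3} — sig = (2; 1)
  {1,5}:  v_{1} + v_{5} = v_{6} — sig = (2; 1)
  {2,5}:  v_{2} + v_{5} = v_{4} — sig = (2; 1)
  {3,4}:  v_{3} + v_{4} = v_{2} — sig = (2; 1)
  {3,6}:  v_{3} + v_{6} = v_{1} — sig = (2; 1)
  {4,6}:  v_{4} + v_{6} = v_{5} — sig = (2; 1)
  {5,6}:  v_{5} + v_{6} = v_{0} — sig = (2; 1)
  {0,1}:  v_{0} + v_{1} = 2·v_{6} — sig = (2; 2)
  {0,4}:  v_{0} + v_{4} = 2·v_{5} — sig = (2; 2)

Sorted signature multiset PRS(X):
    (2; —)
    (2; —)
    (2; —)
    (2; 1)
    (2; 1)
    (2; 1)
    (2; 1)
    (2; 1)
    (2; 1)
    (2; 1)
    (2; 1)
    (2; 1)
    (2; 2)
    (2; 2)


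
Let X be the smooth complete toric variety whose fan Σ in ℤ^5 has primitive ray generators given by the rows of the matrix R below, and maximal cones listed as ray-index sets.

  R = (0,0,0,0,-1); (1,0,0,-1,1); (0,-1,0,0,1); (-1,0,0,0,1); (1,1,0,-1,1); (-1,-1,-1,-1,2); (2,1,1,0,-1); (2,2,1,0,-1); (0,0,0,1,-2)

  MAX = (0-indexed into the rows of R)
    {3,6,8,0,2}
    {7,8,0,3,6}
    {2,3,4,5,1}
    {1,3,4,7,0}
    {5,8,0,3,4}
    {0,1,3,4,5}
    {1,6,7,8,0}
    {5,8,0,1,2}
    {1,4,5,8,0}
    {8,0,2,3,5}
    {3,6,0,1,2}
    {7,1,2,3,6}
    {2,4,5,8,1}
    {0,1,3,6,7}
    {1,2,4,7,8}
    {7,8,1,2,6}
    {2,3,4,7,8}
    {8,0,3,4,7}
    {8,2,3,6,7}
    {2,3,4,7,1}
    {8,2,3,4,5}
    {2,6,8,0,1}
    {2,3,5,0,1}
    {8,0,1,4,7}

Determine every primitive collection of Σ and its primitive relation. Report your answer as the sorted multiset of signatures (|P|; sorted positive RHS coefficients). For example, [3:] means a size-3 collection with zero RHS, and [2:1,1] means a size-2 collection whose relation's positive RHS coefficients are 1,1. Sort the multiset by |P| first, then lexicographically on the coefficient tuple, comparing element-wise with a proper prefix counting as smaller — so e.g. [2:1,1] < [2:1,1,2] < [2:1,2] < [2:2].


6 collections generate NE(X_Σ); each relation:

  P = {5,6}:  v_{5} + v_{6} = v_{1}  ⟹  sig = [2:1]
  P = {5,7}:  v_{5} + v_{7} = v_{4}  ⟹  sig = [2:1]
  P = {4,6}:  v_{4} + v_{6} = v_{1} + v_{7}  ⟹  sig = [2:1,1]
  P = {1,3,8}:  v_{1} + v_{3} + v_{8} = 0  ⟹  sig = [3:]
  P = {0,2,4}:  v_{0} + v_{2} + v_{4} = v_{1}  ⟹  sig = [3:1]
  P = {0,2,7}:  v_{0} + v_{2} + v_{7} = v_{6}  ⟹  sig = [3:1]

so the primitive-relation signature multiset is
    [2:1]
    [2:1]
    [2:1,1]
    [3:]
    [3:1]
    [3:1]


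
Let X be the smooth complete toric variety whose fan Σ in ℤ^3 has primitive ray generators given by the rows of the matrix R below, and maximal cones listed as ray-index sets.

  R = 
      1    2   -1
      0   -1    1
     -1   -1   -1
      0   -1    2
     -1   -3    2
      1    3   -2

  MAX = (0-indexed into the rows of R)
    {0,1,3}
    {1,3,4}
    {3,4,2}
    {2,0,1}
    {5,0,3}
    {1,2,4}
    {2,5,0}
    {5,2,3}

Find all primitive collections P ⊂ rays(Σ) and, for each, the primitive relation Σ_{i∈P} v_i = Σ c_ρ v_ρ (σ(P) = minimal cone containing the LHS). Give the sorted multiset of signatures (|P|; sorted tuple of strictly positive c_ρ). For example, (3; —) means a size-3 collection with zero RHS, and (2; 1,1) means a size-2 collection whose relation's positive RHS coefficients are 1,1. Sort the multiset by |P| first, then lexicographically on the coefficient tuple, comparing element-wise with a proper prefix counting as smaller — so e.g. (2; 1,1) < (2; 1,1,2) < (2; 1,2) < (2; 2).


5 collections generate NE(X_Σ); each relation:

  P={4,5}:  v_{4} + v_{5} = 0  so sig = (2; —)
  P={0,4}:  v_{0} + v_{4} = v_{1}  so sig = (2; 1)
  P={1,5}:  v_{1} + v_{5} = v_{0}  so sig = (2; 1)
  P={0,2,3}:  v_{0} + v_{2} + v_{3} = 0  so sig = (3; —)
  P={1,2,3}:  v_{1} + v_{2} + v_{3} = v_{4}  so sig = (3; 1)

so the primitive-relation signature multiset is
{ (2; —),  (2; 1) ×2,  (3; —),  (3; 1) }


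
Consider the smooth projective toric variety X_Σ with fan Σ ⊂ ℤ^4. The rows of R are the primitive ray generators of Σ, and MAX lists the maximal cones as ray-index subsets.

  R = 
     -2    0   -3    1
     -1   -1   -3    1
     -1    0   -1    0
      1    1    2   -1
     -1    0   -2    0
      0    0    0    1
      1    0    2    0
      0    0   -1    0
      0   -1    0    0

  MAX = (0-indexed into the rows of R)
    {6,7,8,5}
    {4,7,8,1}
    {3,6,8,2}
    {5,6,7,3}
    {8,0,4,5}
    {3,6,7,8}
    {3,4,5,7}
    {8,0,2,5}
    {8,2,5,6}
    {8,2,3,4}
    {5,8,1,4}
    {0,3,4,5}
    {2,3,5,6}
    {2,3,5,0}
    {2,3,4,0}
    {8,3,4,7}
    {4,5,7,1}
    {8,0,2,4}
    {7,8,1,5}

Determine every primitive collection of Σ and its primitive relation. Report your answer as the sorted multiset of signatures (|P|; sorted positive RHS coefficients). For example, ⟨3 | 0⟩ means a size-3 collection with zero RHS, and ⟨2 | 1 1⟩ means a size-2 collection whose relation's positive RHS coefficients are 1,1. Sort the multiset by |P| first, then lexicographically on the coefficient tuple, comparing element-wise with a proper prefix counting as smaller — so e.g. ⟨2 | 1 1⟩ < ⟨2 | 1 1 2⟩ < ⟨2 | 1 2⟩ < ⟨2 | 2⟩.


|primitive collections| = 12. Relations:

  P={4,6}:  v_{4} + v_{6} = 0 — sig = ⟨2 | 0⟩
  P={1,3}:  v_{1} + v_{3} = v_{7} — sig = ⟨2 | 1⟩
  P={2,7}:  v_{2} + v_{7} = v_{4} — sig = ⟨2 | 1⟩
  P={0,6}:  v_{0} + v_{6} = v_{2} + v_{5} — sig = ⟨2 | 1 1⟩
  P={1,6}:  v_{1} + v_{6} = v_{5} + v_{7} + v_{8} — sig = ⟨2 | 1 1 1⟩
  P={1,2}:  v_{1} + v_{2} = 2·v_{4} + v_{5} + v_{8} — sig = ⟨2 | 1 1 2⟩
  P={0,7}:  v_{0} + v_{7} = 2·v_{4} + v_{5} — sig = ⟨2 | 1 2⟩
  P={0,1}:  v_{0} + v_{1} = 3·v_{4} + 2·v_{5} + v_{8} — sig = ⟨2 | 1 2 3⟩
  P={0,3,8}:  v_{0} + v_{3} + v_{8} = v_{2} — sig = ⟨3 | 1⟩
  P={2,4,5}:  v_{2} + v_{4} + v_{5} = v_{0} — sig = ⟨3 | 1⟩
  P={3,5,8}:  v_{3} + v_{5} + v_{8} = v_{6} — sig = ⟨3 | 1⟩
  P={4,5,7,8}:  v_{4} + v_{5} + v_{7} + v_{8} = v_{1} — sig = ⟨4 | 1⟩

Sorted signature multiset PRS(X):
    ⟨2 | 0⟩
    ⟨2 | 1⟩
    ⟨2 | 1⟩
    ⟨2 | 1 1⟩
    ⟨2 | 1 1 1⟩
    ⟨2 | 1 1 2⟩
    ⟨2 | 1 2⟩
    ⟨2 | 1 2 3⟩
    ⟨3 | 1⟩
    ⟨3 | 1⟩
    ⟨3 | 1⟩
    ⟨4 | 1⟩


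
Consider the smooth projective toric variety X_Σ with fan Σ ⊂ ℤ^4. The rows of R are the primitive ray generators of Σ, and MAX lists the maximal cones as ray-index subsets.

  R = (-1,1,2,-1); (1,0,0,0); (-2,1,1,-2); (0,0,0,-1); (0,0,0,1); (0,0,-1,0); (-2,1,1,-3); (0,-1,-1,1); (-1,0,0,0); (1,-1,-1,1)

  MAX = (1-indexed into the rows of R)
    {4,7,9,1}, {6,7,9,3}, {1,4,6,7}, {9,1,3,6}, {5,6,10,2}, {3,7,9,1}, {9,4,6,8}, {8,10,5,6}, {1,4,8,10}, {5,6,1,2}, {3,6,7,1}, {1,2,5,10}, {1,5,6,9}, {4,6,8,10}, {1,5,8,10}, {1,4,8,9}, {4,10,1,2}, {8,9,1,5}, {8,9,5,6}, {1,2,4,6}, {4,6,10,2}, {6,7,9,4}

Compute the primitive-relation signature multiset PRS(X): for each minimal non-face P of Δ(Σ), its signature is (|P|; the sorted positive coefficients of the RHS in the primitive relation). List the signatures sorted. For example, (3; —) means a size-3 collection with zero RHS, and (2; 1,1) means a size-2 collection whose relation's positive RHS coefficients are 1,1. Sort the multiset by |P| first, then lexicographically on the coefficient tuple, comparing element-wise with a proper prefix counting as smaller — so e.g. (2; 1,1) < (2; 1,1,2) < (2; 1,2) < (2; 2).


Σ has 17 primitive collections:

  • {2,9}:  v_{2} + v_{9} = 0  ⇒ sig = (2; —)
  • {4,5}:  v_{4} + v_{5} = 0  ⇒ sig = (2; —)
  • {2,8}:  v_{2} + v_{8} = v_{10}  ⇒ sig = (2; 1)
  • {3,4}:  v_{3} + v_{4} = v_{7}  ⇒ sig = (2; 1)
  • {5,7}:  v_{5} + v_{7} = v_{3}  ⇒ sig = (2; 1)
  • {9,10}:  v_{9} + v_{10} = v_{8}  ⇒ sig = (2; 1)
  • {3,10}:  v_{3} + v_{10} = v_{4} + v_{9}  ⇒ sig = (2; 1,1)
  • {2,3}:  v_{2} + v_{3} = v_{1} + v_{4} + v_{6}  ⇒ sig = (2; 1,1,1)
  • {3,5}:  v_{3} + v_{5} = v_{1} + v_{6} + v_{9}  ⇒ sig = (2; 1,1,1)
  • {2,7}:  v_{2} + v_{7} = v_{1} + 2·v_{4} + v_{6}  ⇒ sig = (2; 1,1,2)
  • {3,8}:  v_{3} + v_{8} = v_{4} + 2·v_{9}  ⇒ sig = (2; 1,2)
  • {7,10}:  v_{7} + v_{10} = 2·v_{4} + v_{9}  ⇒ sig = (2; 1,2)
  • {7,8}:  v_{7} + v_{8} = 2·v_{4} + 2·v_{9}  ⇒ sig = (2; 2,2)
  • {1,6,10}:  v_{1} + v_{6} + v_{10} = 0  ⇒ sig = (3; —)
  • {1,6,8}:  v_{1} + v_{6} + v_{8} = v_{9}  ⇒ sig = (3; 1)
  • {1,4,6,9}:  v_{1} + v_{4} + v_{6} + v_{9} = v_{3}  ⇒ sig = (4; 1)
  • {1,6,7,9}:  v_{1} + v_{6} + v_{7} + v_{9} = 2·v_{3}  ⇒ sig = (4; 2)

Hence PRS(X_Σ) =
[(2; —), (2; —), (2; 1), (2; 1), (2; 1), (2; 1), (2; 1,1), (2; 1,1,1), (2; 1,1,1), (2; 1,1,2), (2; 1,2), (2; 1,2), (2; 2,2), (3; —), (3; 1), (4; 1), (4; 2)]


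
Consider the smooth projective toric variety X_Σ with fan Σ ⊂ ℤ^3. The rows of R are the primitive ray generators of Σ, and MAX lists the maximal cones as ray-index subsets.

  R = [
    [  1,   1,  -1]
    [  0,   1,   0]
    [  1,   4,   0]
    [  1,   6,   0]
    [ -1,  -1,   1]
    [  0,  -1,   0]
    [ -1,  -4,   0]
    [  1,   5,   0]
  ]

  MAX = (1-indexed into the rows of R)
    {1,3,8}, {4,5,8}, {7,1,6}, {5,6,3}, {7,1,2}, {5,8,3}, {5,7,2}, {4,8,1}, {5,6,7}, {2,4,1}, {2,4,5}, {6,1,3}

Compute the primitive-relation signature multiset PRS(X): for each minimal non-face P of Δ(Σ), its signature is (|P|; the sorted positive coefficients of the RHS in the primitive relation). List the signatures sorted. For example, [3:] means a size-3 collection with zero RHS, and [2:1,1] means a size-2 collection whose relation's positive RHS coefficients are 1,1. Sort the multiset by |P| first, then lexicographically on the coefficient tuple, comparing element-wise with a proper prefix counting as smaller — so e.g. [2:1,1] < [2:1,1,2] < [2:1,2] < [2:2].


10 minimal non-faces of Δ(Σ) (on 8 rays):

  P = {1,5}:  v_{1} + v_{5} = 0  →  sig = [2:]
  P = {2,6}:  v_{2} + v_{6} = 0  →  sig = [2:]
  P = {3,7}:  v_{3} + v_{7} = 0  →  sig = [2:]
  P = {2,3}:  v_{2} + v_{3} = v_{8}  →  sig = [2:1]
  P = {2,8}:  v_{2} + v_{8} = v_{4}  →  sig = [2:1]
  P = {4,6}:  v_{4} + v_{6} = v_{8}  →  sig = [2:1]
  P = {6,8}:  v_{6} + v_{8} = v_{3}  →  sig = [2:1]
  P = {7,8}:  v_{7} + v_{8} = v_{2}  →  sig = [2:1]
  P = {3,4}:  v_{3} + v_{4} = 2·v_{8}  →  sig = [2:2]
  P = {4,7}:  v_{4} + v_{7} = 2·v_{2}  →  sig = [2:2]

Hence PRS(X_Σ) =
[[2:], [2:], [2:], [2:1], [2:1], [2:1], [2:1], [2:1], [2:2], [2:2]]


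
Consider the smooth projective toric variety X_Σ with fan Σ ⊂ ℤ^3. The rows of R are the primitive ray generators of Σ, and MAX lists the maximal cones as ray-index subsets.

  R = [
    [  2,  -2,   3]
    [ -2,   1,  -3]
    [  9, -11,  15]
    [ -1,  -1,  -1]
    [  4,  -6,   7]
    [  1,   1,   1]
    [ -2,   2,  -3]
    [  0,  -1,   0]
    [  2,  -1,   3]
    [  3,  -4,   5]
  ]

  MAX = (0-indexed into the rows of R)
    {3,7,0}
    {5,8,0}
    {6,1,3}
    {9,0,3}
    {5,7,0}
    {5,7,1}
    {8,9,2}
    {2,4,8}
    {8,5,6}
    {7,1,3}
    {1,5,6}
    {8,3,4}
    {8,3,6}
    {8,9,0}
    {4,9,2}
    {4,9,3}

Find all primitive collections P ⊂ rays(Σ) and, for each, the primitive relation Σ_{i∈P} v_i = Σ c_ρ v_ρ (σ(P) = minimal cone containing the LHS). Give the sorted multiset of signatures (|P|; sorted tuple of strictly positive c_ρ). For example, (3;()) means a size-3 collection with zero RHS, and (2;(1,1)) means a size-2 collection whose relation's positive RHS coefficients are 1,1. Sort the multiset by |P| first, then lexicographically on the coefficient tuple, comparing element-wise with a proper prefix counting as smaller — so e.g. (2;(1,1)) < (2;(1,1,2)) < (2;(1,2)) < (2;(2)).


Δ(Σ) — 10 vertices, 24 min non-faces:

  P = {0,6}:  v_{0} + v_{6} = 0  ⟹  sig = (2;())
  P = {1,8}:  v_{1} + v_{8} = 0  ⟹  sig = (2;())
  P = {3,5}:  v_{3} + v_{5} = 0  ⟹  sig = (2;())
  P = {0,1}:  v_{0} + v_{1} = v_{7}  ⟹  sig = (2;(1))
  P = {6,7}:  v_{6} + v_{7} = v_{1}  ⟹  sig = (2;(1))
  P = {7,8}:  v_{7} + v_{8} = v_{0}  ⟹  sig = (2;(1))
  P = {1,2}:  v_{1} + v_{2} = v_{4} + v_{9}  ⟹  sig = (2;(1,1))
  P = {1,4}:  v_{1} + v_{4} = v_{3} + v_{9}  ⟹  sig = (2;(1,1))
  P = {1,9}:  v_{1} + v_{9} = v_{0} + v_{3}  ⟹  sig = (2;(1,1))
  P = {4,5}:  v_{4} + v_{5} = v_{8} + v_{9}  ⟹  sig = (2;(1,1))
  P = {5,9}:  v_{5} + v_{9} = v_{0} + v_{8}  ⟹  sig = (2;(1,1))
  P = {6,9}:  v_{6} + v_{9} = v_{3} + v_{8}  ⟹  sig = (2;(1,1))
  P = {4,7}:  v_{4} + v_{7} = v_{0} + v_{3} + v_{9}  ⟹  sig = (2;(1,1,1))
  P = {2,6}:  v_{2} + v_{6} = v_{3} + v_{4} + 2·v_{8}  ⟹  sig = (2;(1,1,2))
  P = {7,9}:  v_{7} + v_{9} = 2·v_{0} + v_{3}  ⟹  sig = (2;(1,2))
  P = {0,2}:  v_{0} + v_{2} = v_{8} + 3·v_{9}  ⟹  sig = (2;(1,3))
  P = {0,4}:  v_{0} + v_{4} = 2·v_{9}  ⟹  sig = (2;(2))
  P = {2,3}:  v_{2} + v_{3} = 2·v_{4}  ⟹  sig = (2;(2))
  P = {2,5}:  v_{2} + v_{5} = 2·v_{8} + 2·v_{9}  ⟹  sig = (2;(2,2))
  P = {4,6}:  v_{4} + v_{6} = 2·v_{3} + 2·v_{8}  ⟹  sig = (2;(2,2))
  P = {2,7}:  v_{2} + v_{7} = 3·v_{9}  ⟹  sig = (2;(3))
  P = {0,3,8}:  v_{0} + v_{3} + v_{8} = v_{9}  ⟹  sig = (3;(1))
  P = {3,8,9}:  v_{3} + v_{8} + v_{9} = v_{4}  ⟹  sig = (3;(1))
  P = {4,8,9}:  v_{4} + v_{8} + v_{9} = v_{2}  ⟹  sig = (3;(1))

Signatures (|P|; sorted positive RHS coefficients), sorted:
[(2;()), (2;()), (2;()), (2;(1)), (2;(1)), (2;(1)), (2;(1,1)), (2;(1,1)), (2;(1,1)), (2;(1,1)), (2;(1,1)), (2;(1,1)), (2;(1,1,1)), (2;(1,1,2)), (2;(1,2)), (2;(1,3)), (2;(2)), (2;(2)), (2;(2,2)), (2;(2,2)), (2;(3)), (3;(1)), (3;(1)), (3;(1))]


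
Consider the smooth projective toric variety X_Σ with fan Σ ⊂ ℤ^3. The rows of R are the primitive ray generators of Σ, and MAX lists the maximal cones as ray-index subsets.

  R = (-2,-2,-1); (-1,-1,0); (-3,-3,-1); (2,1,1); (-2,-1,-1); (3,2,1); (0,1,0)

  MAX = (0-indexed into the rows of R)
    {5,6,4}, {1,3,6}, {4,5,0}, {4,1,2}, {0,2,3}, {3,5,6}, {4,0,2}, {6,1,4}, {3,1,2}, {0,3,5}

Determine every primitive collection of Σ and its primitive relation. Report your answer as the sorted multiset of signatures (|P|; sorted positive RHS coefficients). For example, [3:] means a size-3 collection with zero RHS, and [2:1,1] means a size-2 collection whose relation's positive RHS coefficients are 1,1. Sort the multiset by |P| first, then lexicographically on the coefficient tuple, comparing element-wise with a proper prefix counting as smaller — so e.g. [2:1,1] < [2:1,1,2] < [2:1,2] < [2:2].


Minimal non-faces — 6 found among 7 rays, 10 max cones:

  • {3,4}:  v_{3} + v_{4} = 0 — sig = [2:]
  • {0,1}:  v_{0} + v_{1} = v_{2} — sig = [2:1]
  • {0,6}:  v_{0} + v_{6} = v_{4} — sig = [2:1]
  • {1,5}:  v_{1} + v_{5} = v_{3} — sig = [2:1]
  • {2,5}:  v_{2} + v_{5} = v_{0} + v_{3} — sig = [2:1,1]
  • {2,6}:  v_{2} + v_{6} = v_{1} + v_{4} — sig = [2:1,1]

Hence PRS(X_Σ) =
[[2:], [2:1], [2:1], [2:1], [2:1,1], [2:1,1]]


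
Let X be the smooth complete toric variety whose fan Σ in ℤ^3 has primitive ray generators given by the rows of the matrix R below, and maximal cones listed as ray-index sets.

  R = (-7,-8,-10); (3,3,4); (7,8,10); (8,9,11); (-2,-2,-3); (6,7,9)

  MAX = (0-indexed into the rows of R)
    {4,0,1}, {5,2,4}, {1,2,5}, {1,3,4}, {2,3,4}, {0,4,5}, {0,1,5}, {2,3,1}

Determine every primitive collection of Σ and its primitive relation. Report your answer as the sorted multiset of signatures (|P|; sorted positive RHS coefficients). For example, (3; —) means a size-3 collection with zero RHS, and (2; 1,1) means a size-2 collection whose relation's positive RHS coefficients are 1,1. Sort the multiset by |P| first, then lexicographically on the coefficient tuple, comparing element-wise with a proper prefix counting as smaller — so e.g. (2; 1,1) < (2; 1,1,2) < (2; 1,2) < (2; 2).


5 minimal non-faces of Δ(Σ) (on 6 rays):

  P={0,2}:  v_{0} + v_{2} = 0  so sig = (2; —)
  P={0,3}:  v_{0} + v_{3} = v_{1} + v_{4}  so sig = (2; 1,1)
  P={3,5}:  v_{3} + v_{5} = 2·v_{2}  so sig = (2; 2)
  P={1,2,4}:  v_{1} + v_{2} + v_{4} = v_{3}  so sig = (3; 1)
  P={1,4,5}:  v_{1} + v_{4} + v_{5} = v_{2}  so sig = (3; 1)

so the primitive-relation signature multiset is
[(2; —), (2; 1,1), (2; 2), (3; 1), (3; 1)]


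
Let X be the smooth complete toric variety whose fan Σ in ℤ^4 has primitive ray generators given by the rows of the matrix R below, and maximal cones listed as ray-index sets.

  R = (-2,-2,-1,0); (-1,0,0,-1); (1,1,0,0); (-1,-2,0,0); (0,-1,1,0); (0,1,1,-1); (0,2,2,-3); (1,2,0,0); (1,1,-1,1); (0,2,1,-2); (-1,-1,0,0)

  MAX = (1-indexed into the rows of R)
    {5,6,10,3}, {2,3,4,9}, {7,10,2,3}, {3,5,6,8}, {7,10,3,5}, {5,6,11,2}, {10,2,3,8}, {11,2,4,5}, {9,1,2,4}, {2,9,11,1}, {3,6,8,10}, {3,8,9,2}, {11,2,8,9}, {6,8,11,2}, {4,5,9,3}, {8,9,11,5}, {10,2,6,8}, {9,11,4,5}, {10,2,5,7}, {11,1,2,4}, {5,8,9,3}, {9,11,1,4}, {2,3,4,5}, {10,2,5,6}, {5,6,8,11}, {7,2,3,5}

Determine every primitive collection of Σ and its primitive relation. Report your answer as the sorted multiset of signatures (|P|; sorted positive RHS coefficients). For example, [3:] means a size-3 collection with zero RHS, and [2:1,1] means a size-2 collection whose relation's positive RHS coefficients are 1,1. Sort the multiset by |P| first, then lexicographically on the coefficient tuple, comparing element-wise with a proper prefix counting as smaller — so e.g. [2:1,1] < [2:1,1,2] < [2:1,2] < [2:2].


24 minimal non-faces of Δ(Σ) (on 11 rays):

  {3,11}:  v_{3} + v_{11} = 0  so sig = [2:]
  {4,8}:  v_{4} + v_{8} = 0  so sig = [2:]
  {6,9}:  v_{6} + v_{9} = v_{8}  so sig = [2:1]
  {1,5}:  v_{1} + v_{5} = v_{4} + v_{11}  so sig = [2:1,1]
  {1,6}:  v_{1} + v_{6} = v_{2} + v_{11}  so sig = [2:1,1]
  {4,6}:  v_{4} + v_{6} = v_{2} + v_{5}  so sig = [2:1,1]
  {7,9}:  v_{7} + v_{9} = v_{3} + v_{10}  so sig = [2:1,1]
  {10,11}:  v_{10} + v_{11} = v_{2} + v_{6}  so sig = [2:1,1]
  {1,3}:  v_{1} + v_{3} = v_{2} + v_{4} + v_{9}  so sig = [2:1,1,1]
  {1,8}:  v_{1} + v_{8} = v_{2} + v_{9} + v_{11}  so sig = [2:1,1,1]
  {7,8}:  v_{7} + v_{8} = v_{3} + v_{6} + v_{10}  so sig = [2:1,1,1]
  {7,11}:  v_{7} + v_{11} = v_{2} + v_{5} + v_{10}  so sig = [2:1,1,1]
  {9,10}:  v_{9} + v_{10} = v_{2} + v_{3} + v_{8}  so sig = [2:1,1,1]
  {4,10}:  v_{4} + v_{10} = 2·v_{2} + v_{3} + v_{5}  so sig = [2:1,1,2]
  {1,7}:  v_{1} + v_{7} = 3·v_{2} + v_{3} + v_{5}  so sig = [2:1,1,3]
  {6,7}:  v_{6} + v_{7} = v_{5} + 2·v_{10}  so sig = [2:1,2]
  {1,10}:  v_{1} + v_{10} = 2·v_{2}  so sig = [2:2]
  {4,7}:  v_{4} + v_{7} = 3·v_{2} + 2·v_{3} + 2·v_{5}  so sig = [2:2,2,3]
  {2,5,9}:  v_{2} + v_{5} + v_{9} = 0  so sig = [3:]
  {2,3,6}:  v_{2} + v_{3} + v_{6} = v_{10}  so sig = [3:1]
  {2,5,8}:  v_{2} + v_{5} + v_{8} = v_{6}  so sig = [3:1]
  {5,8,10}:  v_{5} + v_{8} + v_{10} = v_{3} + 2·v_{6}  so sig = [3:1,2]
  {2,3,5,10}:  v_{2} + v_{3} + v_{5} + v_{10} = v_{7}  so sig = [4:1]
  {2,4,9,11}:  v_{2} + v_{4} + v_{9} + v_{11} = v_{1}  so sig = [4:1]

Sorted signature multiset PRS(X):
{ [2:] ×2,  [2:1],  [2:1,1] ×5,  [2:1,1,1] ×5,  [2:1,1,2],  [2:1,1,3],  [2:1,2],  [2:2],  [2:2,2,3],  [3:],  [3:1] ×2,  [3:1,2],  [4:1] ×2 }


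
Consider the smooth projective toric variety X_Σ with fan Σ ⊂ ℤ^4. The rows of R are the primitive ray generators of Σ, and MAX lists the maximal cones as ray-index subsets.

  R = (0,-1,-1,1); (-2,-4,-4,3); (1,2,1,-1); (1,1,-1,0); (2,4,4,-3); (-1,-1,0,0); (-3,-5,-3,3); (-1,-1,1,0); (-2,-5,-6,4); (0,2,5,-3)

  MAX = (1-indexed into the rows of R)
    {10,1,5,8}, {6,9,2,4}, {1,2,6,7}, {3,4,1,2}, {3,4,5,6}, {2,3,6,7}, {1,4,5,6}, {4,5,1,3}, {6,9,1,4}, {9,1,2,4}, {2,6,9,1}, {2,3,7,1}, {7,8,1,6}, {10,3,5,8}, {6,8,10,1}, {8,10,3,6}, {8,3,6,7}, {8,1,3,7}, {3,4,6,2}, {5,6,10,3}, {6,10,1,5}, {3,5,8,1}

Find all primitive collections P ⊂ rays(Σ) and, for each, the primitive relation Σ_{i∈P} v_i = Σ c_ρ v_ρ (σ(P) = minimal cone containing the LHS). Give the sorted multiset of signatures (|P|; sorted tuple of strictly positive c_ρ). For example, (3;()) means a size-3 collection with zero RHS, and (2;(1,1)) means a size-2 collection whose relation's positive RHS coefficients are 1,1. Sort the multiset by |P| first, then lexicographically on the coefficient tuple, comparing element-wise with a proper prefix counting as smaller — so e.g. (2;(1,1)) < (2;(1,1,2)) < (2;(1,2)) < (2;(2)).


Σ has 17 primitive collections:

  {2,5}:  v_{2} + v_{5} = 0 — sig = (2;())
  {4,8}:  v_{4} + v_{8} = 0 — sig = (2;())
  {2,8}:  v_{2} + v_{8} = v_{7} — sig = (2;(1))
  {4,7}:  v_{4} + v_{7} = v_{2} — sig = (2;(1))
  {5,7}:  v_{5} + v_{7} = v_{8} — sig = (2;(1))
  {2,10}:  v_{2} + v_{10} = v_{6} + v_{8} — sig = (2;(1,1))
  {3,9}:  v_{3} + v_{9} = v_{2} + v_{4} — sig = (2;(1,1))
  {4,10}:  v_{4} + v_{10} = v_{5} + v_{6} — sig = (2;(1,1))
  {5,9}:  v_{5} + v_{9} = v_{1} + v_{4} + v_{6} — sig = (2;(1,1,1))
  {8,9}:  v_{8} + v_{9} = v_{1} + v_{2} + v_{6} — sig = (2;(1,1,1))
  {7,9}:  v_{7} + v_{9} = v_{1} + 2·v_{2} + v_{6} — sig = (2;(1,1,2))
  {7,10}:  v_{7} + v_{10} = v_{6} + 2·v_{8} — sig = (2;(1,2))
  {9,10}:  v_{9} + v_{10} = v_{1} + 2·v_{6} — sig = (2;(1,2))
  {1,3,6}:  v_{1} + v_{3} + v_{6} = 0 — sig = (3;())
  {5,6,8}:  v_{5} + v_{6} + v_{8} = v_{10} — sig = (3;(1))
  {1,3,10}:  v_{1} + v_{3} + v_{10} = v_{5} + v_{8} — sig = (3;(1,1))
  {1,2,4,6}:  v_{1} + v_{2} + v_{4} + v_{6} = v_{9} — sig = (4;(1))

Sorted signature multiset PRS(X):
{ (2;()) ×2,  (2;(1)) ×3,  (2;(1,1)) ×3,  (2;(1,1,1)) ×2,  (2;(1,1,2)),  (2;(1,2)) ×2,  (3;()),  (3;(1)),  (3;(1,1)),  (4;(1)) }


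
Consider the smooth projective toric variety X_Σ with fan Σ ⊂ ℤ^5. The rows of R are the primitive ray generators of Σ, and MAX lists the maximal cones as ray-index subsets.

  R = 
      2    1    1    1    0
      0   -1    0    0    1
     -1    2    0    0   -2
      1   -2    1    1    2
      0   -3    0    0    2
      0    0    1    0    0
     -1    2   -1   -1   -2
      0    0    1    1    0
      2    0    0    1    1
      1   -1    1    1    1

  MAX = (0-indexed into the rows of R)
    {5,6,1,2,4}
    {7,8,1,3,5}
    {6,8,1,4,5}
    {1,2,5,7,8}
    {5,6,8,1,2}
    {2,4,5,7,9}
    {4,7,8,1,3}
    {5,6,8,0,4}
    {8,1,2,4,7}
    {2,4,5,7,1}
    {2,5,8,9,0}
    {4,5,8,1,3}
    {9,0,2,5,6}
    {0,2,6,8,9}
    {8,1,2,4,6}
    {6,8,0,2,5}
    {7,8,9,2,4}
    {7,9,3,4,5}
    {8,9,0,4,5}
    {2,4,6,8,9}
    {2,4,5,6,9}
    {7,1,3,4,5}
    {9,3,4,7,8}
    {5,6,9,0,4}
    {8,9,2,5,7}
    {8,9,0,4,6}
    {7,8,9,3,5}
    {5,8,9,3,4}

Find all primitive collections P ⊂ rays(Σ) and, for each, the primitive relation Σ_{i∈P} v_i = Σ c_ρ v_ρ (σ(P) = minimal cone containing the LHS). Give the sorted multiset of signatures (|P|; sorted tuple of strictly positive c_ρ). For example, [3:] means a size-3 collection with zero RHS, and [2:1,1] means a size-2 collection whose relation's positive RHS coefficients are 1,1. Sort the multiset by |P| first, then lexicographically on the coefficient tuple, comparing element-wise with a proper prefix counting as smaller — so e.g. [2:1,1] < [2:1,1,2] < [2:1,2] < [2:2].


11 minimal non-faces of Δ(Σ) (on 10 rays):

  {3,6}:  v_{3} + v_{6} = 0  →  sig = [2:]
  {1,9}:  v_{1} + v_{9} = v_{3}  →  sig = [2:1]
  {2,3}:  v_{2} + v_{3} = v_{7}  →  sig = [2:1]
  {6,7}:  v_{6} + v_{7} = v_{2}  →  sig = [2:1]
  {0,1}:  v_{0} + v_{1} = v_{5} + v_{8}  →  sig = [2:1,1]
  {0,3}:  v_{0} + v_{3} = v_{5} + v_{8} + v_{9}  →  sig = [2:1,1,1]
  {0,7}:  v_{0} + v_{7} = v_{2} + v_{5} + v_{8} + v_{9}  →  sig = [2:1,1,1,1]
  {0,2,4}:  v_{0} + v_{2} + v_{4} = v_{6} + 2·v_{9}  →  sig = [3:1,2]
  {2,4,5,8}:  v_{2} + v_{4} + v_{5} + v_{8} = v_{9}  →  sig = [4:1]
  {5,6,8,9}:  v_{5} + v_{6} + v_{8} + v_{9} = v_{0}  →  sig = [4:1]
  {4,5,7,8}:  v_{4} + v_{5} + v_{7} + v_{8} = v_{3} + v_{9}  →  sig = [4:1,1]

Sorted signature multiset PRS(X):
{ [2:],  [2:1] ×3,  [2:1,1],  [2:1,1,1],  [2:1,1,1,1],  [3:1,2],  [4:1] ×2,  [4:1,1] }


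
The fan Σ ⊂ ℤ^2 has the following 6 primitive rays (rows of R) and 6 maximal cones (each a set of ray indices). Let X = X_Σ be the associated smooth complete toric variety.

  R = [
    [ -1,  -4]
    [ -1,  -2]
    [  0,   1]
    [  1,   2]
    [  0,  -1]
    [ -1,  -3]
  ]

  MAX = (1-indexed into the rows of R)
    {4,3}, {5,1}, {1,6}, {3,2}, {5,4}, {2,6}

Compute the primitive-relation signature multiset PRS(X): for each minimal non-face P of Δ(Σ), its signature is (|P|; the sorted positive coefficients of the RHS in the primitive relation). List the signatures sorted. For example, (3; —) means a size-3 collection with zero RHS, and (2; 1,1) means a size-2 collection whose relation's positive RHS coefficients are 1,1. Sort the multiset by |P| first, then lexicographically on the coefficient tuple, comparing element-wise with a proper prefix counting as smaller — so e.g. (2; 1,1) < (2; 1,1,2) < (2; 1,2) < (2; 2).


9 minimal non-faces of Δ(Σ) (on 6 rays):

  P={2,4}:  v_{2} + v_{4} = 0 — sig = (2; —)
  P={3,5}:  v_{3} + v_{5} = 0 — sig = (2; —)
  P={1,3}:  v_{1} + v_{3} = v_{6} — sig = (2; 1)
  P={2,5}:  v_{2} + v_{5} = v_{6} — sig = (2; 1)
  P={3,6}:  v_{3} + v_{6} = v_{2} — sig = (2; 1)
  P={4,6}:  v_{4} + v_{6} = v_{5} — sig = (2; 1)
  P={5,6}:  v_{5} + v_{6} = v_{1} — sig = (2; 1)
  P={1,2}:  v_{1} + v_{2} = 2·v_{6} — sig = (2; 2)
  P={1,4}:  v_{1} + v_{4} = 2·v_{5} — sig = (2; 2)

so the primitive-relation signature multiset is
    |P|=2: 9 collections, coeffs (), (), (1), (1), (1), (1), (1), (2), (2)


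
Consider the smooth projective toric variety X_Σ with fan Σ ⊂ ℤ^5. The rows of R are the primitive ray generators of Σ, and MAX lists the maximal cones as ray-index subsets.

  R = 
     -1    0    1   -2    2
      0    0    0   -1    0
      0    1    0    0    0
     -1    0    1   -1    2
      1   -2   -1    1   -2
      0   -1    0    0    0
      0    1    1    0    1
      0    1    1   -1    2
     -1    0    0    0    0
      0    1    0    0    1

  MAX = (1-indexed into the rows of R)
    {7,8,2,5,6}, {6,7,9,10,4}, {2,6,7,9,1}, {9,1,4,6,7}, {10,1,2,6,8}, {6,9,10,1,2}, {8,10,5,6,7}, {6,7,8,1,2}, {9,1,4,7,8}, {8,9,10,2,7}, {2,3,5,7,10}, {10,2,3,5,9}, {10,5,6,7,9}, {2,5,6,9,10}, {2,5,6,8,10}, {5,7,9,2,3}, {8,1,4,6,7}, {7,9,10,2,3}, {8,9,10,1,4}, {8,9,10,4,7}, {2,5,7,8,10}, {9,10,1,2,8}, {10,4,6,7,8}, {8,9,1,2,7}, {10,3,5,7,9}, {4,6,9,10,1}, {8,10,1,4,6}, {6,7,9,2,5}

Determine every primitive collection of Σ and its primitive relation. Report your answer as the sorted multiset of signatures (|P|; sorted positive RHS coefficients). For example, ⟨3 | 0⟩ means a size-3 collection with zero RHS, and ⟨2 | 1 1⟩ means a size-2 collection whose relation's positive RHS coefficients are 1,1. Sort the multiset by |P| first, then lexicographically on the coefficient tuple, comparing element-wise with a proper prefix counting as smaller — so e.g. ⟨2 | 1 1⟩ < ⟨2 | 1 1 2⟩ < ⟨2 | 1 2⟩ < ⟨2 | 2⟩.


Δ(Σ) — 10 vertices, 12 min non-faces:

  P={3,6}:  v_{3} + v_{6} = 0  ⇒ sig = ⟨2 | 0⟩
  P={2,4}:  v_{2} + v_{4} = v_{1}  ⇒ sig = ⟨2 | 1⟩
  P={3,4}:  v_{3} + v_{4} = v_{8} + v_{9}  ⇒ sig = ⟨2 | 1 1⟩
  P={1,3}:  v_{1} + v_{3} = v_{2} + v_{8} + v_{9}  ⇒ sig = ⟨2 | 1 1 1⟩
  P={3,8}:  v_{3} + v_{8} = v_{2} + v_{7} + v_{10}  ⇒ sig = ⟨2 | 1 1 1⟩
  P={1,5}:  v_{1} + v_{5} = v_{2} + 2·v_{6}  ⇒ sig = ⟨2 | 1 2⟩
  P={4,5}:  v_{4} + v_{5} = 2·v_{6}  ⇒ sig = ⟨2 | 2⟩
  P={5,8,9}:  v_{5} + v_{8} + v_{9} = v_{6}  ⇒ sig = ⟨3 | 1⟩
  P={6,8,9}:  v_{6} + v_{8} + v_{9} = v_{4}  ⇒ sig = ⟨3 | 1⟩
  P={1,7,10}:  v_{1} + v_{7} + v_{10} = 2·v_{8} + v_{9}  ⇒ sig = ⟨3 | 1 2⟩
  P={2,6,7,10}:  v_{2} + v_{6} + v_{7} + v_{10} = v_{8}  ⇒ sig = ⟨4 | 1⟩
  P={2,5,7,9,10}:  v_{2} + v_{5} + v_{7} + v_{9} + v_{10} = 0  ⇒ sig = ⟨5 | 0⟩

so the primitive-relation signature multiset is
    ⟨2 | 0⟩
    ⟨2 | 1⟩
    ⟨2 | 1 1⟩
    ⟨2 | 1 1 1⟩
    ⟨2 | 1 1 1⟩
    ⟨2 | 1 2⟩
    ⟨2 | 2⟩
    ⟨3 | 1⟩
    ⟨3 | 1⟩
    ⟨3 | 1 2⟩
    ⟨4 | 1⟩
    ⟨5 | 0⟩


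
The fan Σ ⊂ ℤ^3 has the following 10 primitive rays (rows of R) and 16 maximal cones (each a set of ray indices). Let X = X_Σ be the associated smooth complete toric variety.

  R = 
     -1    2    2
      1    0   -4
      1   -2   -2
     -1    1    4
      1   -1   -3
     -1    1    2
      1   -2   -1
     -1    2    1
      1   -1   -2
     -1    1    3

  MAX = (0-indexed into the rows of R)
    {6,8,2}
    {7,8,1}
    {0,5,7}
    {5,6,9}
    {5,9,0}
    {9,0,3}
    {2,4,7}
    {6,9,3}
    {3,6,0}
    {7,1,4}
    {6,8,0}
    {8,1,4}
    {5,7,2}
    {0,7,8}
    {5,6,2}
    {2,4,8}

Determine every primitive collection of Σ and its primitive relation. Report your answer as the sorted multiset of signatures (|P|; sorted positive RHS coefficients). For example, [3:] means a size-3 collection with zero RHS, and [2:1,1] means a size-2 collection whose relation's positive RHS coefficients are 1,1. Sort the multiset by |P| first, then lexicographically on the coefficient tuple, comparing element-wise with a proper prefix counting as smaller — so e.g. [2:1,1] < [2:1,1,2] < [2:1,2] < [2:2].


25 minimal non-faces of Δ(Σ) (on 10 rays):

  P = {0,2}:  v_{0} + v_{2} = 0  →  sig = [2:]
  P = {4,9}:  v_{4} + v_{9} = 0  →  sig = [2:]
  P = {5,8}:  v_{5} + v_{8} = 0  →  sig = [2:]
  P = {6,7}:  v_{6} + v_{7} = 0  →  sig = [2:]
  P = {0,4}:  v_{0} + v_{4} = v_{7} + v_{8}  →  sig = [2:1,1]
  P = {1,3}:  v_{1} + v_{3} = v_{0} + v_{8}  →  sig = [2:1,1]
  P = {1,5}:  v_{1} + v_{5} = v_{4} + v_{7}  →  sig = [2:1,1]
  P = {1,6}:  v_{1} + v_{6} = v_{4} + v_{8}  →  sig = [2:1,1]
  P = {1,9}:  v_{1} + v_{9} = v_{7} + v_{8}  →  sig = [2:1,1]
  P = {2,3}:  v_{2} + v_{3} = v_{6} + v_{9}  →  sig = [2:1,1]
  P = {2,9}:  v_{2} + v_{9} = v_{5} + v_{6}  →  sig = [2:1,1]
  P = {3,4}:  v_{3} + v_{4} = v_{0} + v_{6}  →  sig = [2:1,1]
  P = {3,7}:  v_{3} + v_{7} = v_{0} + v_{9}  →  sig = [2:1,1]
  P = {4,5}:  v_{4} + v_{5} = v_{2} + v_{7}  →  sig = [2:1,1]
  P = {4,6}:  v_{4} + v_{6} = v_{2} + v_{8}  →  sig = [2:1,1]
  P = {7,9}:  v_{7} + v_{9} = v_{0} + v_{5}  →  sig = [2:1,1]
  P = {8,9}:  v_{8} + v_{9} = v_{0} + v_{6}  →  sig = [2:1,1]
  P = {1,2}:  v_{1} + v_{2} = 2·v_{4}  →  sig = [2:2]
  P = {3,5}:  v_{3} + v_{5} = 2·v_{9}  →  sig = [2:2]
  P = {0,1}:  v_{0} + v_{1} = 2·v_{7} + 2·v_{8}  →  sig = [2:2,2]
  P = {3,8}:  v_{3} + v_{8} = 2·v_{0} + 2·v_{6}  →  sig = [2:2,2]
  P = {0,5,6}:  v_{0} + v_{5} + v_{6} = v_{9}  →  sig = [3:1]
  P = {0,6,9}:  v_{0} + v_{6} + v_{9} = v_{3}  →  sig = [3:1]
  P = {2,7,8}:  v_{2} + v_{7} + v_{8} = v_{4}  →  sig = [3:1]
  P = {4,7,8}:  v_{4} + v_{7} + v_{8} = v_{1}  →  sig = [3:1]

Hence PRS(X_Σ) =
    |P|=2: 21 collections, coeffs (), (), (), (), (1,1), (1,1), (1,1), (1,1), (1,1), (1,1), (1,1), (1,1), (1,1), (1,1), (1,1), (1,1), (1,1), (2), (2), (2,2), (2,2)
    |P|=3: 4 collections, coeffs (1), (1), (1), (1)


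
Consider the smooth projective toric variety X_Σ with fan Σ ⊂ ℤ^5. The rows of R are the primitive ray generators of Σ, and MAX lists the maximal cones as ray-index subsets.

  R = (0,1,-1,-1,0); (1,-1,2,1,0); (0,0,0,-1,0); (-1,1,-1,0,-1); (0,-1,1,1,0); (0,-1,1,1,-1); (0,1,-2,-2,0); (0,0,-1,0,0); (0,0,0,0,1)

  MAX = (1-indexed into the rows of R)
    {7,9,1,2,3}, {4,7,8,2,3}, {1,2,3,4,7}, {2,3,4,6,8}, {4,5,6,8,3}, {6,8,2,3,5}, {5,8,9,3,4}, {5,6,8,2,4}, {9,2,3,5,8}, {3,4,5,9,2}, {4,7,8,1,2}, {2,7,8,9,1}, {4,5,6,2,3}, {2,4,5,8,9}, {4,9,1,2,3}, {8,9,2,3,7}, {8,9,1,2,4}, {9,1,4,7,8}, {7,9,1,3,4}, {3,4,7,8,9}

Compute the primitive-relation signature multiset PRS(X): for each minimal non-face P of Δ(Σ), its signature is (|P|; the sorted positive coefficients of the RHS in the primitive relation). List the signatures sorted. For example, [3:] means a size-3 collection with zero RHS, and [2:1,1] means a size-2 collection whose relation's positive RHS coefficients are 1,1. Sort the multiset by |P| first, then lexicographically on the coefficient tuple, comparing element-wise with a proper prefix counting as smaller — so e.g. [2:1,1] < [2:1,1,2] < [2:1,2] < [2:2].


Σ has 9 primitive collections:

  • {1,5}:  v_{1} + v_{5} = 0  →  sig = [2:]
  • {6,9}:  v_{6} + v_{9} = v_{5}  →  sig = [2:1]
  • {5,7}:  v_{5} + v_{7} = v_{3} + v_{8}  →  sig = [2:1,1]
  • {1,6}:  v_{1} + v_{6} = v_{2} + v_{3} + v_{4} + v_{8}  →  sig = [2:1,1,1,1]
  • {6,7}:  v_{6} + v_{7} = v_{2} + 2·v_{3} + v_{4} + 2·v_{8}  →  sig = [2:1,1,2,2]
  • {1,3,8}:  v_{1} + v_{3} + v_{8} = v_{7}  →  sig = [3:1]
  • {2,4,7,9}:  v_{2} + v_{4} + v_{7} + v_{9} = v_{1}  →  sig = [4:1]
  • {2,3,4,8,9}:  v_{2} + v_{3} + v_{4} + v_{8} + v_{9} = 0  →  sig = [5:]
  • {2,3,4,5,8}:  v_{2} + v_{3} + v_{4} + v_{5} + v_{8} = v_{6}  →  sig = [5:1]

so the primitive-relation signature multiset is
[[2:], [2:1], [2:1,1], [2:1,1,1,1], [2:1,1,2,2], [3:1], [4:1], [5:], [5:1]]


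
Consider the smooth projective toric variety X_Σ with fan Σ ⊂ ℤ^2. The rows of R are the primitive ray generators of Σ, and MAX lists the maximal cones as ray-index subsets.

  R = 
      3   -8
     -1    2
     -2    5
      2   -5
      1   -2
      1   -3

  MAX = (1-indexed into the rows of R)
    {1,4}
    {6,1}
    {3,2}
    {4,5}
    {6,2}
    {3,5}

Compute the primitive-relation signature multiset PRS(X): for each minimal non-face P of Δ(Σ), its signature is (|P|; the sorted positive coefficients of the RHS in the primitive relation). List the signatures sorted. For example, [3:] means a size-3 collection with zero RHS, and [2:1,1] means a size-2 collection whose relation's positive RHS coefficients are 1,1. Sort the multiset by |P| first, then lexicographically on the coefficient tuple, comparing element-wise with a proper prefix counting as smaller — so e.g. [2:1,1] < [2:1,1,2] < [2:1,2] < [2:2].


|primitive collections| = 9. Relations:

  P={2,5}:  v_{2} + v_{5} = 0  →  sig = [2:]
  P={3,4}:  v_{3} + v_{4} = 0  →  sig = [2:]
  P={1,3}:  v_{1} + v_{3} = v_{6}  →  sig = [2:1]
  P={2,4}:  v_{2} + v_{4} = v_{6}  →  sig = [2:1]
  P={3,6}:  v_{3} + v_{6} = v_{2}  →  sig = [2:1]
  P={4,6}:  v_{4} + v_{6} = v_{1}  →  sig = [2:1]
  P={5,6}:  v_{5} + v_{6} = v_{4}  →  sig = [2:1]
  P={1,2}:  v_{1} + v_{2} = 2·v_{6}  →  sig = [2:2]
  P={1,5}:  v_{1} + v_{5} = 2·v_{4}  →  sig = [2:2]

so the primitive-relation signature multiset is
[[2:], [2:], [2:1], [2:1], [2:1], [2:1], [2:1], [2:2], [2:2]]


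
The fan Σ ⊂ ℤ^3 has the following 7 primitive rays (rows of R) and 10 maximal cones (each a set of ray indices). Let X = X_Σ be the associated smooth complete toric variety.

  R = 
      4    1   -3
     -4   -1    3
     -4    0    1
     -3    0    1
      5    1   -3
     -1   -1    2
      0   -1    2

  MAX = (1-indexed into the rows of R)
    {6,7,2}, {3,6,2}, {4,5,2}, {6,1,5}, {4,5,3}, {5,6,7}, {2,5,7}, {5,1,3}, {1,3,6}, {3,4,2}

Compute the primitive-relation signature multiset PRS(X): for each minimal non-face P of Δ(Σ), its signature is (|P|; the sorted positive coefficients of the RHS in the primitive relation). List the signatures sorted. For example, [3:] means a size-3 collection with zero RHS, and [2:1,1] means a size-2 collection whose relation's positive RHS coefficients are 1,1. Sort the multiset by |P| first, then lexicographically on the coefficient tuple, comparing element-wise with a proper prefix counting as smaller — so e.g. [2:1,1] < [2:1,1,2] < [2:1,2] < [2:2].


The 9 primitive collections of Σ (r=7, n=3):

  P = {1,2}:  v_{1} + v_{2} = 0 ; sig = [2:]
  P = {3,7}:  v_{3} + v_{7} = v_{2} ; sig = [2:1]
  P = {4,6}:  v_{4} + v_{6} = v_{2} ; sig = [2:1]
  P = {1,4}:  v_{1} + v_{4} = v_{3} + v_{5} ; sig = [2:1,1]
  P = {1,7}:  v_{1} + v_{7} = v_{5} + v_{6} ; sig = [2:1,1]
  P = {4,7}:  v_{4} + v_{7} = 2·v_{2} + v_{5} ; sig = [2:1,2]
  P = {3,5,6}:  v_{3} + v_{5} + v_{6} = 0 ; sig = [3:]
  P = {2,3,5}:  v_{2} + v_{3} + v_{5} = v_{4} ; sig = [3:1]
  P = {2,5,6}:  v_{2} + v_{5} + v_{6} = v_{7} ; sig = [3:1]

Hence PRS(X_Σ) =
    |P|=2: 6 collections, coeffs (), (1), (1), (1,1), (1,1), (1,2)
    |P|=3: 3 collections, coeffs (), (1), (1)


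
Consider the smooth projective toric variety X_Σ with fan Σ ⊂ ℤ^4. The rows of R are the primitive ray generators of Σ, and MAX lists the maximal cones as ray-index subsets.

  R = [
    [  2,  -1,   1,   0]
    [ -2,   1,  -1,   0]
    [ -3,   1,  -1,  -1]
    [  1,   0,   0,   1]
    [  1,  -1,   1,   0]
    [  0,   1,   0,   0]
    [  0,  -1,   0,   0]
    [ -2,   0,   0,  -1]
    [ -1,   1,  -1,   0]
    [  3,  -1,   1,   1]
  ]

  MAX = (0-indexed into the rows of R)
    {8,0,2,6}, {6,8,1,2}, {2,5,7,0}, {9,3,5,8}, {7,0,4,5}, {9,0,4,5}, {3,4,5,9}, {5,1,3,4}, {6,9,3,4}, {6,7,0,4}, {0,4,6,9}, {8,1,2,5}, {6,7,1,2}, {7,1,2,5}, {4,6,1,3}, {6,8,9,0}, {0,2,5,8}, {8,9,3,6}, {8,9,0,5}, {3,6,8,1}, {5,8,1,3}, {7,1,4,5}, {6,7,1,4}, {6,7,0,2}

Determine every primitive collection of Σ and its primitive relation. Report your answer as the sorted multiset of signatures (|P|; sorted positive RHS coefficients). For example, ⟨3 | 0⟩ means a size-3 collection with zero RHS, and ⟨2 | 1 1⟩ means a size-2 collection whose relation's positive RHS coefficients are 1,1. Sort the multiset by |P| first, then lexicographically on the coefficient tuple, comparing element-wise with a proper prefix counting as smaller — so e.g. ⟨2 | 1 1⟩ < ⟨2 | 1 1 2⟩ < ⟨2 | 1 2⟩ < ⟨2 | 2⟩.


Σ has 11 primitive collections:

  P={0,1}:  v_{0} + v_{1} = 0  ⇒ sig = ⟨2 | 0⟩
  P={2,9}:  v_{2} + v_{9} = 0  ⇒ sig = ⟨2 | 0⟩
  P={4,8}:  v_{4} + v_{8} = 0  ⇒ sig = ⟨2 | 0⟩
  P={5,6}:  v_{5} + v_{6} = 0  ⇒ sig = ⟨2 | 0⟩
  P={0,3}:  v_{0} + v_{3} = v_{9}  ⇒ sig = ⟨2 | 1⟩
  P={1,9}:  v_{1} + v_{9} = v_{3}  ⇒ sig = ⟨2 | 1⟩
  P={2,3}:  v_{2} + v_{3} = v_{1}  ⇒ sig = ⟨2 | 1⟩
  P={2,4}:  v_{2} + v_{4} = v_{7}  ⇒ sig = ⟨2 | 1⟩
  P={7,8}:  v_{7} + v_{8} = v_{2}  ⇒ sig = ⟨2 | 1⟩
  P={7,9}:  v_{7} + v_{9} = v_{4}  ⇒ sig = ⟨2 | 1⟩
  P={3,7}:  v_{3} + v_{7} = v_{1} + v_{4}  ⇒ sig = ⟨2 | 1 1⟩

Hence PRS(X_Σ) =
    |P|=2: 11 collections, coeffs (), (), (), (), (1), (1), (1), (1), (1), (1), (1,1)


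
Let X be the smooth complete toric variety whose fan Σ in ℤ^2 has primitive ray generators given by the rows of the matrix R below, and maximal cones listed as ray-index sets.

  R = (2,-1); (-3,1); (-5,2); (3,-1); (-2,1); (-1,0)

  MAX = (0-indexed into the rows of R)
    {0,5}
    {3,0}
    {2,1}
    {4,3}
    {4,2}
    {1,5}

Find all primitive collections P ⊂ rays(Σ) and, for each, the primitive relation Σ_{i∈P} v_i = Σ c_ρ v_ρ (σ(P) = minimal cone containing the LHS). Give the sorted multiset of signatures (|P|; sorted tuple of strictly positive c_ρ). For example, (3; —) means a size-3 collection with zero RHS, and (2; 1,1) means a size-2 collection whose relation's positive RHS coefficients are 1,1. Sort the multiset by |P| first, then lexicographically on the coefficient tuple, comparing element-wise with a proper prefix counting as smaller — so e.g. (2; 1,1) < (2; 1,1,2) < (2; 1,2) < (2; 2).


Σ has 9 primitive collections:

  • {0,4}:  v_{0} + v_{4} = 0  ⇒ sig = (2; —)
  • {1,3}:  v_{1} + v_{3} = 0  ⇒ sig = (2; —)
  • {0,1}:  v_{0} + v_{1} = v_{5}  ⇒ sig = (2; 1)
  • {0,2}:  v_{0} + v_{2} = v_{1}  ⇒ sig = (2; 1)
  • {1,4}:  v_{1} + v_{4} = v_{2}  ⇒ sig = (2; 1)
  • {2,3}:  v_{2} + v_{3} = v_{4}  ⇒ sig = (2; 1)
  • {3,5}:  v_{3} + v_{5} = v_{0}  ⇒ sig = (2; 1)
  • {4,5}:  v_{4} + v_{5} = v_{1}  ⇒ sig = (2; 1)
  • {2,5}:  v_{2} + v_{5} = 2·v_{1}  ⇒ sig = (2; 2)

Sorted signature multiset PRS(X):
    |P|=2: 9 collections, coeffs (), (), (1), (1), (1), (1), (1), (1), (2)
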